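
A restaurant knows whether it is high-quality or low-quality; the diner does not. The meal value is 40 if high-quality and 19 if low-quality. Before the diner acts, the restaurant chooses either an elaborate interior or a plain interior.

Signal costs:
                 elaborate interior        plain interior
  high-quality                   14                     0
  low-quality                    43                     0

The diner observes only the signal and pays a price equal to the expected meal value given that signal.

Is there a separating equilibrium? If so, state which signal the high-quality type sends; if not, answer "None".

elaborate interior

Try high-quality → elaborate interior, low-quality → plain interior:
  If types separate, elaborate interior earns payment 40 and plain interior earns 19.
  High-quality: elaborate interior gives 40 − 14 = 26; plain interior gives 19 − 0 = 19. No deviation. ✓
  Low-quality: plain interior gives 19 − 0 = 19; elaborate interior gives 40 − 43 = -3. No deviation. ✓
Both hold — the high-quality type sends elaborate interior.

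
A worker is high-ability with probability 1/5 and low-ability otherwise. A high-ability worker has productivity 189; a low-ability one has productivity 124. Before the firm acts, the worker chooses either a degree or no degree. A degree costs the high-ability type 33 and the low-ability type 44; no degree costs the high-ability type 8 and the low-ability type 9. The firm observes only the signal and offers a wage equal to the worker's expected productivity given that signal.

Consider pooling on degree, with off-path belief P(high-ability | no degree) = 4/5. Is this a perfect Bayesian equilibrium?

No

On the equilibrium path (degree) the firm holds the prior 1/5 and pays 1/5·189 + 4/5·124 = 137. Off-path (no degree) belief 4/5 gives 4/5·189 + 1/5·124 = 176.
High-ability: degree gives 137 − 33 = 104; no degree gives 176 − 8 = 168. Deviates. ✗
Low-ability: degree gives 137 − 44 = 93; no degree gives 176 − 9 = 167. Deviates. ✗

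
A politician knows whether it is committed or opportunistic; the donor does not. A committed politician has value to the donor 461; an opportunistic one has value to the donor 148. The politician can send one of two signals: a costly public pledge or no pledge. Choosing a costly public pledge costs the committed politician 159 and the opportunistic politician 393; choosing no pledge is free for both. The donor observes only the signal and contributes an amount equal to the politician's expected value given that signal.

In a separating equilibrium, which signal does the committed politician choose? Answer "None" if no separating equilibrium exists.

pledge

Try committed → pledge, opportunistic → no pledge:
  If types separate, pledge earns payment 461 and no pledge earns 148.
  Committed: pledge gives 461 − 159 = 302; no pledge gives 148 − 0 = 148. No deviation. ✓
  Opportunistic: no pledge gives 148 − 0 = 148; pledge gives 461 − 393 = 68. No deviation. ✓
Both hold — the committed type sends pledge.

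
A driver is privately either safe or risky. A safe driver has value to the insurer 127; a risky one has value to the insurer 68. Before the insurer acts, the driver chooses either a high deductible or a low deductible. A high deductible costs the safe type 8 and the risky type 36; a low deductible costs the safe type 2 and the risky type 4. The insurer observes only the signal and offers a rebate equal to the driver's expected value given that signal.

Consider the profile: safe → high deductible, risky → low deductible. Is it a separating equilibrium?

No

If types separate, high deductible earns payment 127 and low deductible earns 68.
Safe: high deductible gives 127 − 8 = 119; low deductible gives 68 − 2 = 66. No deviation. ✓
Risky: low deductible gives 68 − 4 = 64; high deductible gives 127 − 36 = 91. Would deviate. ✗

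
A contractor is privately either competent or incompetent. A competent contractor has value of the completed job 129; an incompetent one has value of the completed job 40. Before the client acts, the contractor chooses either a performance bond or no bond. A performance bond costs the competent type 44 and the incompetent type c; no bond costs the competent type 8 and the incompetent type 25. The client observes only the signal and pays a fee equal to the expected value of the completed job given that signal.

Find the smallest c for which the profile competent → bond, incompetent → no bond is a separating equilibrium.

114

Under separation: bond → competent (pays 129); no bond → incompetent (pays 40).
Competent: 129 − 44 = 85 ≥ 40 − 8 = 32. Holds regardless of c. ✓
Incompetent: 40 − 25 ≥ 129 − c, so c ≥ 129 − 15 = 114.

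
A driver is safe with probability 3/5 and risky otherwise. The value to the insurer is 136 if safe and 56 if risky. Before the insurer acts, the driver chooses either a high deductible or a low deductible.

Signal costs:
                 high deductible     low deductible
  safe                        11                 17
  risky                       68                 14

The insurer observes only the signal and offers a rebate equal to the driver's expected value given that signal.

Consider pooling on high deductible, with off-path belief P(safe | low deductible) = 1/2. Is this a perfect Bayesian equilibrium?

No

At the pooled signal (high deductible) the insurer holds the prior 3/5 and pays 3/5·136 + 2/5·56 = 104. Off-path (low deductible) belief 1/2 gives 1/2·136 + 1/2·56 = 96.
Safe: high deductible gives 104 − 11 = 93; low deductible gives 96 − 17 = 79. Stays. ✓
Risky: high deductible gives 104 − 68 = 36; low deductible gives 96 − 14 = 82. Deviates. ✗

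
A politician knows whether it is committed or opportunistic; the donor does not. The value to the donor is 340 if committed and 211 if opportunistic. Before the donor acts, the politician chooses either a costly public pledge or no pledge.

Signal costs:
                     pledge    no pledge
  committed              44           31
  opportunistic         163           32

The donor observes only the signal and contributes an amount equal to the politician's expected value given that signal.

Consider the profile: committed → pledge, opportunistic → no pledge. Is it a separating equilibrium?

Yes

If types separate, pledge earns payment 340 and no pledge earns 211.
Committed: pledge gives 340 − 44 = 296; no pledge gives 211 − 31 = 180. No deviation. ✓
Opportunistic: no pledge gives 211 − 32 = 179; pledge gives 340 − 163 = 177. No deviation. ✓
Both incentive constraints hold.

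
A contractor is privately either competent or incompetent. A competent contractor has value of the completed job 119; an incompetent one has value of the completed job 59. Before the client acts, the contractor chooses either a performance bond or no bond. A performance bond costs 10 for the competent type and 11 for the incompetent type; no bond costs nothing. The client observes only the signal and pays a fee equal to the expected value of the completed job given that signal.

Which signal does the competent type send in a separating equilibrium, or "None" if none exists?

None

Try competent → bond, incompetent → no bond:
  If types separate, bond earns payment 119 and no bond earns 59.
  Competent: bond gives 119 − 10 = 109; no bond gives 59 − 0 = 59. No deviation. ✓
  Incompetent: no bond gives 59 − 0 = 59; bond gives 119 − 11 = 108. Would deviate. ✗
Try competent → no bond, incompetent → bond:
  If types separate, no bond earns payment 119 and bond earns 59.
  Competent: no bond gives 119 − 0 = 119; bond gives 59 − 10 = 49. No deviation. ✓
  Incompetent: bond gives 59 − 11 = 48; no bond gives 119 − 0 = 119. Would deviate. ✗
Neither assignment is incentive-compatible.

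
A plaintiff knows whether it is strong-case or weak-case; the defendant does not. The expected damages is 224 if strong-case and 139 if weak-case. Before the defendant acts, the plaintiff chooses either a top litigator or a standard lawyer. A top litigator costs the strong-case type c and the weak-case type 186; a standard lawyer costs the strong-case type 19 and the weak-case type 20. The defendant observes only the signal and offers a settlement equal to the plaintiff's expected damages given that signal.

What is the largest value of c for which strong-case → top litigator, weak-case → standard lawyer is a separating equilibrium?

Under separation: top litigator → strong-case (pays 224); standard lawyer → weak-case (pays 139).
Weak-case: 139 − 20 = 119 ≥ 224 − 186 = 38. Holds regardless of c. ✓
Strong-case: 224 − c ≥ 139 − 19, so c ≤ 224 − 120 = 104.

104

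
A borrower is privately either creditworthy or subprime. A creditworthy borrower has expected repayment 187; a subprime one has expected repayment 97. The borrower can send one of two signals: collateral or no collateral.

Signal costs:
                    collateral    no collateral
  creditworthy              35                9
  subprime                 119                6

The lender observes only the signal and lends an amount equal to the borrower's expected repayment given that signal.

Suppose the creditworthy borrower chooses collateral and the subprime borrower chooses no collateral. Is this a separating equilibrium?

Yes

If types separate, collateral earns payment 187 and no collateral earns 97.
Creditworthy: collateral gives 187 − 35 = 152; no collateral gives 97 − 9 = 88. No deviation. ✓
Subprime: no collateral gives 97 − 6 = 91; collateral gives 187 − 119 = 68. No deviation. ✓
Neither type gains from mimicking the other.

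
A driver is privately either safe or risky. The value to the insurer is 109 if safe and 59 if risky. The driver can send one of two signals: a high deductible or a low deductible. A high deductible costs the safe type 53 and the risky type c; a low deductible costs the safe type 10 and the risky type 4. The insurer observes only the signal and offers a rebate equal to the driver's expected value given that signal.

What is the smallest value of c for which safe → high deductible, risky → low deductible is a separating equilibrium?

54

Under separation: high deductible → safe (pays 109); low deductible → risky (pays 59).
Safe: 109 − 53 = 56 ≥ 59 − 10 = 49. Holds regardless of c. ✓
Risky: 59 − 4 ≥ 109 − c, so c ≥ 109 − 55 = 54.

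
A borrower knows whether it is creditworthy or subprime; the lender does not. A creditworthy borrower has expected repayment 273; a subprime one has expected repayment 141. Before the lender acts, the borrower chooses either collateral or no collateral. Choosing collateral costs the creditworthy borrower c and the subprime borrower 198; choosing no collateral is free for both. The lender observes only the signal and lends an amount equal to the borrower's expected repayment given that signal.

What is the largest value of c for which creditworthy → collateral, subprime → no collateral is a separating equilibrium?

Under separation: collateral → creditworthy (pays 273); no collateral → subprime (pays 141).
Subprime: 141 − 0 = 141 ≥ 273 − 198 = 75. Holds regardless of c. ✓
Creditworthy: 273 − c ≥ 141 − 0, so c ≤ 273 − 141 = 132.

132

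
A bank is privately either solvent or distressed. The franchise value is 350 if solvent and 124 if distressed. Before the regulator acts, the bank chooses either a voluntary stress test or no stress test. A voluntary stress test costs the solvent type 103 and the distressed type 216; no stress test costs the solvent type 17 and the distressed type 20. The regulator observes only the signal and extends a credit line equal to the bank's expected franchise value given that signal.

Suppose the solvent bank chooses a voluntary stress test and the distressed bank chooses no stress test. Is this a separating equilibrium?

No

If types separate, stress test earns payment 350 and no stress test earns 124.
Solvent: stress test gives 350 − 103 = 247; no stress test gives 124 − 17 = 107. No deviation. ✓
Distressed: no stress test gives 124 − 20 = 104; stress test gives 350 − 216 = 134. Would deviate. ✗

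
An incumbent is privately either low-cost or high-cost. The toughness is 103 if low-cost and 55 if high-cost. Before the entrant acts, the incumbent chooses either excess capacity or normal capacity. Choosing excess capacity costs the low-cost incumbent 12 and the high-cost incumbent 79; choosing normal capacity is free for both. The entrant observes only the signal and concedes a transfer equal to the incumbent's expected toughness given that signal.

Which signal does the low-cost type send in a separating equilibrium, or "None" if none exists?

Try low-cost → excess capacity, high-cost → normal capacity:
  If types separate, excess capacity earns payment 103 and normal capacity earns 55.
  Low-cost: excess capacity gives 103 − 12 = 91; normal capacity gives 55 − 0 = 55. No deviation. ✓
  High-cost: normal capacity gives 55 − 0 = 55; excess capacity gives 103 − 79 = 24. No deviation. ✓
Both hold — the low-cost type sends excess capacity.

excess capacity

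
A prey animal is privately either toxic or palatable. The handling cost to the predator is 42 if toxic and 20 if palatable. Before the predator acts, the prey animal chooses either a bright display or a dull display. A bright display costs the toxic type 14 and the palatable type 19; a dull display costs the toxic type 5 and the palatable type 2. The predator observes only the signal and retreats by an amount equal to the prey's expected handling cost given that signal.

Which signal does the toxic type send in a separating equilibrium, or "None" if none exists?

None

Try toxic → bright display, palatable → dull display:
  If types separate, bright display earns payment 42 and dull display earns 20.
  Toxic: bright display gives 42 − 14 = 28; dull display gives 20 − 5 = 15. No deviation. ✓
  Palatable: dull display gives 20 − 2 = 18; bright display gives 42 − 19 = 23. Would deviate. ✗
Try toxic → dull display, palatable → bright display:
  If types separate, dull display earns payment 42 and bright display earns 20.
  Toxic: dull display gives 42 − 5 = 37; bright display gives 20 − 14 = 6. No deviation. ✓
  Palatable: bright display gives 20 − 19 = 1; dull display gives 42 − 2 = 40. Would deviate. ✗
Neither assignment is incentive-compatible.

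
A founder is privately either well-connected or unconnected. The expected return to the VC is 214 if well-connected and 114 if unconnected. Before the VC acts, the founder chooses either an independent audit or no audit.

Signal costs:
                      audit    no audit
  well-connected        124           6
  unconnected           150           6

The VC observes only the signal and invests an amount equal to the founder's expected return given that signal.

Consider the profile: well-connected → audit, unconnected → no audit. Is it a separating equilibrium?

If types separate, audit earns payment 214 and no audit earns 114.
Well-connected: audit gives 214 − 124 = 90; no audit gives 114 − 6 = 108. Would deviate. ✗
Unconnected: no audit gives 114 − 6 = 108; audit gives 214 − 150 = 64. No deviation. ✓

No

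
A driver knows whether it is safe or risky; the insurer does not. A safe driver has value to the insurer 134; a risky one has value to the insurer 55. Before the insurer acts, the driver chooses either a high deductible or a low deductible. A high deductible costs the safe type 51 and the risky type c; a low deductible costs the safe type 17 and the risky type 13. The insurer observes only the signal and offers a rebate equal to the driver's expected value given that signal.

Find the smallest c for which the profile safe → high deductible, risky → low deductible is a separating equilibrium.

92

Under separation: high deductible → safe (pays 134); low deductible → risky (pays 55).
Safe: 134 − 51 = 83 ≥ 55 − 17 = 38. Holds regardless of c. ✓
Risky: 55 − 13 ≥ 134 − c, so c ≥ 134 − 42 = 92.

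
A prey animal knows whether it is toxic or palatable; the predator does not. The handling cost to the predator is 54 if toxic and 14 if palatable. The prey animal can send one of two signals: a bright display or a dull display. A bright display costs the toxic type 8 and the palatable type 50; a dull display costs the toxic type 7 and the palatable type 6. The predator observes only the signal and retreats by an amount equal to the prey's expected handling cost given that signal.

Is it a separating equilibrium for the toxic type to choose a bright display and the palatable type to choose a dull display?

Yes

Under separation the predator infers type exactly: bright display → toxic (pays 54), dull display → palatable (pays 14).
Toxic: bright display gives 54 − 8 = 46; dull display gives 14 − 7 = 7. No deviation. ✓
Palatable: dull display gives 14 − 6 = 8; bright display gives 54 − 50 = 4. No deviation. ✓
Both incentive constraints hold.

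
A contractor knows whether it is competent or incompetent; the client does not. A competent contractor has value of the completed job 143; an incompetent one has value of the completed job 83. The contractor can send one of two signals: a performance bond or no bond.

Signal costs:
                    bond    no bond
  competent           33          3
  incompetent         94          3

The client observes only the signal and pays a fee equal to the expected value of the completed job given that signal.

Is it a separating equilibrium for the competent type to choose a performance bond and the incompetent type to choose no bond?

Yes

If types separate, bond earns payment 143 and no bond earns 83.
Competent: bond gives 143 − 33 = 110; no bond gives 83 − 3 = 80. No deviation. ✓
Incompetent: no bond gives 83 − 3 = 80; bond gives 143 − 94 = 49. No deviation. ✓
Neither type gains from mimicking the other.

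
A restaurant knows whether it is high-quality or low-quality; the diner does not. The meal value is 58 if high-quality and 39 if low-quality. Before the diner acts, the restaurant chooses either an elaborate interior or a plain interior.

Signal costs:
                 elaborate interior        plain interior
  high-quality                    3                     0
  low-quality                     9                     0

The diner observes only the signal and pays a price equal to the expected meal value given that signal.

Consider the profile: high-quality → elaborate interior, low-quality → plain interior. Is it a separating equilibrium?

If types separate, elaborate interior earns payment 58 and plain interior earns 39.
High-quality: elaborate interior gives 58 − 3 = 55; plain interior gives 39 − 0 = 39. No deviation. ✓
Low-quality: plain interior gives 39 − 0 = 39; elaborate interior gives 58 − 9 = 49. Would deviate. ✗

No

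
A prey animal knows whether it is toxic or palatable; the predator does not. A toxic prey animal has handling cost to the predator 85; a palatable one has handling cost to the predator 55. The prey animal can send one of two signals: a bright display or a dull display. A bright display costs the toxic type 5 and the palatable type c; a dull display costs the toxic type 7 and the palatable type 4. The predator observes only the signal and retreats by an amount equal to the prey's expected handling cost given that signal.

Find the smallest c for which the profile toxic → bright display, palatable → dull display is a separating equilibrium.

Under separation: bright display → toxic (pays 85); dull display → palatable (pays 55).
Toxic: 85 − 5 = 80 ≥ 55 − 7 = 48. Holds regardless of c. ✓
Palatable: 55 − 4 ≥ 85 − c, so c ≥ 85 − 51 = 34.

34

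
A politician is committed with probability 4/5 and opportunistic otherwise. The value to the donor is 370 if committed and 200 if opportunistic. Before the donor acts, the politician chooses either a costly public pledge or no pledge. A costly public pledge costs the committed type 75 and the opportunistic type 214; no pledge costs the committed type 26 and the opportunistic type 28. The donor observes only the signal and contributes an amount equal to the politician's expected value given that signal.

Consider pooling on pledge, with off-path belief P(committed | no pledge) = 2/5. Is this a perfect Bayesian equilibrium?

No

On the equilibrium path (pledge) the donor holds the prior 4/5 and pays 4/5·370 + 1/5·200 = 336. Off-path (no pledge) belief 2/5 gives 2/5·370 + 3/5·200 = 268.
Committed: pledge gives 336 − 75 = 261; no pledge gives 268 − 26 = 242. Stays. ✓
Opportunistic: pledge gives 336 − 214 = 122; no pledge gives 268 − 28 = 240. Deviates. ✗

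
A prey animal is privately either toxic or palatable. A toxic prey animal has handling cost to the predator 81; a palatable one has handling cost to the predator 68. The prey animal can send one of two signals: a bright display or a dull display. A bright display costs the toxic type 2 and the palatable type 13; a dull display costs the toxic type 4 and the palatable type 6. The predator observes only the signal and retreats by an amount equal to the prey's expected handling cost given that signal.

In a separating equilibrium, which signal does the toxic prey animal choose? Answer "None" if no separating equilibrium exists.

None

Try toxic → bright display, palatable → dull display:
  If types separate, bright display earns payment 81 and dull display earns 68.
  Toxic: bright display gives 81 − 2 = 79; dull display gives 68 − 4 = 64. No deviation. ✓
  Palatable: dull display gives 68 − 6 = 62; bright display gives 81 − 13 = 68. Would deviate. ✗
Try toxic → dull display, palatable → bright display:
  If types separate, dull display earns payment 81 and bright display earns 68.
  Toxic: dull display gives 81 − 4 = 77; bright display gives 68 − 2 = 66. No deviation. ✓
  Palatable: bright display gives 68 − 13 = 55; dull display gives 81 − 6 = 75. Would deviate. ✗
Neither assignment is incentive-compatible.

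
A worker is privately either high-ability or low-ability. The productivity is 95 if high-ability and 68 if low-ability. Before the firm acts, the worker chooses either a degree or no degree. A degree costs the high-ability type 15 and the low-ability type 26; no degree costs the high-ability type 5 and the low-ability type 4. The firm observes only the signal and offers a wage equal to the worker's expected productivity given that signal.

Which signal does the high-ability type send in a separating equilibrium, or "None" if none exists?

Try high-ability → degree, low-ability → no degree:
  Under separation the firm infers type exactly: degree → high-ability (pays 95), no degree → low-ability (pays 68).
  High-ability: degree gives 95 − 15 = 80; no degree gives 68 − 5 = 63. No deviation. ✓
  Low-ability: no degree gives 68 − 4 = 64; degree gives 95 − 26 = 69. Would deviate. ✗
Try high-ability → no degree, low-ability → degree:
  Under separation the firm infers type exactly: no degree → high-ability (pays 95), degree → low-ability (pays 68).
  High-ability: no degree gives 95 − 5 = 90; degree gives 68 − 15 = 53. No deviation. ✓
  Low-ability: degree gives 68 − 26 = 42; no degree gives 95 − 4 = 91. Would deviate. ✗
Neither assignment is incentive-compatible.

None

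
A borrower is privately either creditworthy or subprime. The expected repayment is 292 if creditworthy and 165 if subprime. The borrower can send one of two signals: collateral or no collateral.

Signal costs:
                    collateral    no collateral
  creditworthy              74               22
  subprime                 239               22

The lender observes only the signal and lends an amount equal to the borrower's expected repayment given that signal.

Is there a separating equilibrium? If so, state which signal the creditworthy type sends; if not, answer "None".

collateral

Try creditworthy → collateral, subprime → no collateral:
  Under separation the lender infers type exactly: collateral → creditworthy (pays 292), no collateral → subprime (pays 165).
  Creditworthy: collateral gives 292 − 74 = 218; no collateral gives 165 − 22 = 143. No deviation. ✓
  Subprime: no collateral gives 165 − 22 = 143; collateral gives 292 − 239 = 53. No deviation. ✓
Both hold — the creditworthy type sends collateral.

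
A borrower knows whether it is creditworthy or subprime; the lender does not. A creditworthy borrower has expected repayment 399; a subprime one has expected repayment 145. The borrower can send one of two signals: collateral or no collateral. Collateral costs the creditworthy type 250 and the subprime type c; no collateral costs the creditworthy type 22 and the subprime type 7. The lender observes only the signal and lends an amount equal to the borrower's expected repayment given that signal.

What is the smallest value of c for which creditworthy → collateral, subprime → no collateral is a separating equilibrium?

Under separation: collateral → creditworthy (pays 399); no collateral → subprime (pays 145).
Creditworthy: 399 − 250 = 149 ≥ 145 − 22 = 123. Holds regardless of c. ✓
Subprime: 145 − 7 ≥ 399 − c, so c ≥ 399 − 138 = 261.

261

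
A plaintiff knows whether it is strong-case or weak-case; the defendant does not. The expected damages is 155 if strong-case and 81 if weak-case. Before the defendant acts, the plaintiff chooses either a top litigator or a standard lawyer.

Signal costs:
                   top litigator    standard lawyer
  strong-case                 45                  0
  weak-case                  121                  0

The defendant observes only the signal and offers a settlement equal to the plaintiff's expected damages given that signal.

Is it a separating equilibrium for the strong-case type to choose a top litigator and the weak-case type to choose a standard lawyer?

Under separation the defendant infers type exactly: top litigator → strong-case (pays 155), standard lawyer → weak-case (pays 81).
Strong-case: top litigator gives 155 − 45 = 110; standard lawyer gives 81 − 0 = 81. No deviation. ✓
Weak-case: standard lawyer gives 81 − 0 = 81; top litigator gives 155 − 121 = 34. No deviation. ✓
Both incentive constraints hold.

Yes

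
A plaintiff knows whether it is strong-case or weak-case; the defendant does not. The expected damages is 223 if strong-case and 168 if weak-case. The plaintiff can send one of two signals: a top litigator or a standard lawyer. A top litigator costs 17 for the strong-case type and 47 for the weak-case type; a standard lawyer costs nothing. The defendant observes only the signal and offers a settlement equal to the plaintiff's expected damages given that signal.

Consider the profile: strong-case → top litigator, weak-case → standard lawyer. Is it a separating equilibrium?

If types separate, top litigator earns payment 223 and standard lawyer earns 168.
Strong-case: top litigator gives 223 − 17 = 206; standard lawyer gives 168 − 0 = 168. No deviation. ✓
Weak-case: standard lawyer gives 168 − 0 = 168; top litigator gives 223 − 47 = 176. Would deviate. ✗

No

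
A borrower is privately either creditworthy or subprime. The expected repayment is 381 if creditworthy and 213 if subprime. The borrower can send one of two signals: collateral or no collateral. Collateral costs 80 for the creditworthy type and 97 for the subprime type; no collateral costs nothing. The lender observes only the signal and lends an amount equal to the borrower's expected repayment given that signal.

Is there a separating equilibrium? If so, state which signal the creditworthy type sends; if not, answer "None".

None

Try creditworthy → collateral, subprime → no collateral:
  Under separation the lender infers type exactly: collateral → creditworthy (pays 381), no collateral → subprime (pays 213).
  Creditworthy: collateral gives 381 − 80 = 301; no collateral gives 213 − 0 = 213. No deviation. ✓
  Subprime: no collateral gives 213 − 0 = 213; collateral gives 381 − 97 = 284. Would deviate. ✗
Try creditworthy → no collateral, subprime → collateral:
  Under separation the lender infers type exactly: no collateral → creditworthy (pays 381), collateral → subprime (pays 213).
  Creditworthy: no collateral gives 381 − 0 = 381; collateral gives 213 − 80 = 133. No deviation. ✓
  Subprime: collateral gives 213 − 97 = 116; no collateral gives 381 − 0 = 381. Would deviate. ✗
Neither assignment is incentive-compatible.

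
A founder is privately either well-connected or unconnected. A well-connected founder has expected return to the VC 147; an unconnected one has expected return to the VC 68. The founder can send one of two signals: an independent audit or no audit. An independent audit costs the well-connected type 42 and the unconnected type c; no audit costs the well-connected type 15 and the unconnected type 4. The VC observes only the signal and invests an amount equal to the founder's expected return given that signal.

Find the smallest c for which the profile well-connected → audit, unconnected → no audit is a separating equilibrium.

83

Under separation: audit → well-connected (pays 147); no audit → unconnected (pays 68).
Well-connected: 147 − 42 = 105 ≥ 68 − 15 = 53. Holds regardless of c. ✓
Unconnected: 68 − 4 ≥ 147 − c, so c ≥ 147 − 64 = 83.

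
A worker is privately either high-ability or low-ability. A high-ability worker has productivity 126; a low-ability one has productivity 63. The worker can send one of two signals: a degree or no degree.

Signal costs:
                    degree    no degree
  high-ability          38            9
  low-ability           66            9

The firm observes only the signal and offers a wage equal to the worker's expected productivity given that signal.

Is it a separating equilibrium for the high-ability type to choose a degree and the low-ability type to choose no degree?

Under separation the firm infers type exactly: degree → high-ability (pays 126), no degree → low-ability (pays 63).
High-ability: degree gives 126 − 38 = 88; no degree gives 63 − 9 = 54. No deviation. ✓
Low-ability: no degree gives 63 − 9 = 54; degree gives 126 − 66 = 60. Would deviate. ✗

No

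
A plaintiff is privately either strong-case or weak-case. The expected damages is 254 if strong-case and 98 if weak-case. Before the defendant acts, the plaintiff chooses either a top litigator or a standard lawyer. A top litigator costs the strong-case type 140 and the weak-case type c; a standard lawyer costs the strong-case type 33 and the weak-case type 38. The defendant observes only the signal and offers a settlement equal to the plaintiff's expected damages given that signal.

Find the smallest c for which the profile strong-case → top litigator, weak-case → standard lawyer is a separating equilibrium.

Under separation: top litigator → strong-case (pays 254); standard lawyer → weak-case (pays 98).
Strong-case: 254 − 140 = 114 ≥ 98 − 33 = 65. Holds regardless of c. ✓
Weak-case: 98 − 38 ≥ 254 − c, so c ≥ 254 − 60 = 194.

194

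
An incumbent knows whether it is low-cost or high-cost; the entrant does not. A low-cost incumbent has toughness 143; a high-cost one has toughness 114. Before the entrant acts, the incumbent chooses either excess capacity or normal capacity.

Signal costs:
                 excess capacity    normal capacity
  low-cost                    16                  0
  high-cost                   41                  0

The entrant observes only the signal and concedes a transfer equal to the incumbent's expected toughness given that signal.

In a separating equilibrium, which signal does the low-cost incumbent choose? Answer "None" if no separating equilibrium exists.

Try low-cost → excess capacity, high-cost → normal capacity:
  If types separate, excess capacity earns payment 143 and normal capacity earns 114.
  Low-cost: excess capacity gives 143 − 16 = 127; normal capacity gives 114 − 0 = 114. No deviation. ✓
  High-cost: normal capacity gives 114 − 0 = 114; excess capacity gives 143 − 41 = 102. No deviation. ✓
Both hold — the low-cost type sends excess capacity.

excess capacity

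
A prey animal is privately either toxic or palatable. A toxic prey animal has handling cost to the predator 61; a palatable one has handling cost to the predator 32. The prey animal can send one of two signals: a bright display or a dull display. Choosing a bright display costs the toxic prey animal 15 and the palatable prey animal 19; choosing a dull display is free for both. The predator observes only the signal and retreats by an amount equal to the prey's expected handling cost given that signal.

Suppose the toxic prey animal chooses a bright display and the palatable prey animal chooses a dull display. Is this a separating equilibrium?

If types separate, bright display earns payment 61 and dull display earns 32.
Toxic: bright display gives 61 − 15 = 46; dull display gives 32 − 0 = 32. No deviation. ✓
Palatable: dull display gives 32 − 0 = 32; bright display gives 61 − 19 = 42. Would deviate. ✗

No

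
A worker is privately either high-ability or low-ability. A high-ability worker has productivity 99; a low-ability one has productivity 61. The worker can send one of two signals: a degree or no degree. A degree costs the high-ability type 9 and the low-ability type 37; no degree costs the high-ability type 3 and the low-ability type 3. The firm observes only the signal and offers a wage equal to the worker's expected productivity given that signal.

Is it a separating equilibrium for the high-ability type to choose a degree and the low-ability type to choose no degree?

If types separate, degree earns payment 99 and no degree earns 61.
High-ability: degree gives 99 − 9 = 90; no degree gives 61 − 3 = 58. No deviation. ✓
Low-ability: no degree gives 61 − 3 = 58; degree gives 99 − 37 = 62. Would deviate. ✗

No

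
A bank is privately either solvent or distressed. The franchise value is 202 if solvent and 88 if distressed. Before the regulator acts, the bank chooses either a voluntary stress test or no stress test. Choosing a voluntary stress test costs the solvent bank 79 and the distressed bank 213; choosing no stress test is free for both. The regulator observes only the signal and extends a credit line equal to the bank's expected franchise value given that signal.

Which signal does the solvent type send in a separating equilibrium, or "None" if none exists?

stress test

Try solvent → stress test, distressed → no stress test:
  If types separate, stress test earns payment 202 and no stress test earns 88.
  Solvent: stress test gives 202 − 79 = 123; no stress test gives 88 − 0 = 88. No deviation. ✓
  Distressed: no stress test gives 88 − 0 = 88; stress test gives 202 − 213 = -11. No deviation. ✓
Both hold — the solvent type sends stress test.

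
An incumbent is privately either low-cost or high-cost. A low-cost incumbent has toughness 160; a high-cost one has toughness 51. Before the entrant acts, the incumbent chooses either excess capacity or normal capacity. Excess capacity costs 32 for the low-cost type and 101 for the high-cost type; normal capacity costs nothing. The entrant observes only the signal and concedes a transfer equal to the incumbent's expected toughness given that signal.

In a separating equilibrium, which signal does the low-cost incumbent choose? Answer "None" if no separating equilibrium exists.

Try low-cost → excess capacity, high-cost → normal capacity:
  If types separate, excess capacity earns payment 160 and normal capacity earns 51.
  Low-cost: excess capacity gives 160 − 32 = 128; normal capacity gives 51 − 0 = 51. No deviation. ✓
  High-cost: normal capacity gives 51 − 0 = 51; excess capacity gives 160 − 101 = 59. Would deviate. ✗
Try low-cost → normal capacity, high-cost → excess capacity:
  If types separate, normal capacity earns payment 160 and excess capacity earns 51.
  Low-cost: normal capacity gives 160 − 0 = 160; excess capacity gives 51 − 32 = 19. No deviation. ✓
  High-cost: excess capacity gives 51 − 101 = -50; normal capacity gives 160 − 0 = 160. Would deviate. ✗
Neither assignment is incentive-compatible.

None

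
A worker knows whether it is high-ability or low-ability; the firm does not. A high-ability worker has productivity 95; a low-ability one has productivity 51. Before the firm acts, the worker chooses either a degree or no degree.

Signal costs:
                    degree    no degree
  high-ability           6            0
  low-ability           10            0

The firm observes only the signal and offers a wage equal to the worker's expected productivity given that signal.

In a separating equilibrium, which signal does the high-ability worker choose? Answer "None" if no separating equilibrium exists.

None

Try high-ability → degree, low-ability → no degree:
  If types separate, degree earns payment 95 and no degree earns 51.
  High-ability: degree gives 95 − 6 = 89; no degree gives 51 − 0 = 51. No deviation. ✓
  Low-ability: no degree gives 51 − 0 = 51; degree gives 95 − 10 = 85. Would deviate. ✗
Try high-ability → no degree, low-ability → degree:
  If types separate, no degree earns payment 95 and degree earns 51.
  High-ability: no degree gives 95 − 0 = 95; degree gives 51 − 6 = 45. No deviation. ✓
  Low-ability: degree gives 51 − 10 = 41; no degree gives 95 − 0 = 95. Would deviate. ✗
Neither assignment is incentive-compatible.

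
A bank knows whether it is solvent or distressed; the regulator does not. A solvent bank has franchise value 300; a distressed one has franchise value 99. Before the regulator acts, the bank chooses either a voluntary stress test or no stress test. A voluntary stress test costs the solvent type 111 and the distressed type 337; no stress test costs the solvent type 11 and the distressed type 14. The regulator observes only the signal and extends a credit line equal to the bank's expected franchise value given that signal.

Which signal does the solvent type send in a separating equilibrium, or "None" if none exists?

Try solvent → stress test, distressed → no stress test:
  If types separate, stress test earns payment 300 and no stress test earns 99.
  Solvent: stress test gives 300 − 111 = 189; no stress test gives 99 − 11 = 88. No deviation. ✓
  Distressed: no stress test gives 99 − 14 = 85; stress test gives 300 − 337 = -37. No deviation. ✓
Both hold — the solvent type sends stress test.

stress test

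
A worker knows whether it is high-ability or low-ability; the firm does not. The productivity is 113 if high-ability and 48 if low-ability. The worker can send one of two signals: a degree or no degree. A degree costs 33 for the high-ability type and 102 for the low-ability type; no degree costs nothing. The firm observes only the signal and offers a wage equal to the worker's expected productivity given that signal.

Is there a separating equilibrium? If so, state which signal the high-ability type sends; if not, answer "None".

Try high-ability → degree, low-ability → no degree:
  If types separate, degree earns payment 113 and no degree earns 48.
  High-ability: degree gives 113 − 33 = 80; no degree gives 48 − 0 = 48. No deviation. ✓
  Low-ability: no degree gives 48 − 0 = 48; degree gives 113 − 102 = 11. No deviation. ✓
Both hold — the high-ability type sends degree.

degree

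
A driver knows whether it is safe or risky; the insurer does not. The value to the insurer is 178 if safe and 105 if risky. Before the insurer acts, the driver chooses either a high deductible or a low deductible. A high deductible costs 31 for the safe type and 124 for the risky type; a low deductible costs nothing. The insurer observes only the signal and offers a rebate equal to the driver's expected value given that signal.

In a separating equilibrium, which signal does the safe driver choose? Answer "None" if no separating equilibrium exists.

high deductible

Try safe → high deductible, risky → low deductible:
  Under separation the insurer infers type exactly: high deductible → safe (pays 178), low deductible → risky (pays 105).
  Safe: high deductible gives 178 − 31 = 147; low deductible gives 105 − 0 = 105. No deviation. ✓
  Risky: low deductible gives 105 − 0 = 105; high deductible gives 178 − 124 = 54. No deviation. ✓
Both hold — the safe type sends high deductible.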